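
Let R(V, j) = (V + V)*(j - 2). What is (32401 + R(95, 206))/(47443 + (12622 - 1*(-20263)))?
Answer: 71161/80328 ≈ 0.88588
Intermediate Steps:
R(V, j) = 2*V*(-2 + j) (R(V, j) = (2*V)*(-2 + j) = 2*V*(-2 + j))
(32401 + R(95, 206))/(47443 + (12622 - 1*(-20263))) = (32401 + 2*95*(-2 + 206))/(47443 + (12622 - 1*(-20263))) = (32401 + 2*95*204)/(47443 + (12622 + 20263)) = (32401 + 38760)/(47443 + 32885) = 71161/80328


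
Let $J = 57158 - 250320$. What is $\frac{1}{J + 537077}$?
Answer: $\frac{1}{343915} \approx 2.9077 \cdot 10^{-6}$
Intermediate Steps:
$J = -193162$
$\frac{1}{J + 537077} = \frac{1}{-193162 + 537077} = \frac{1}{343915}$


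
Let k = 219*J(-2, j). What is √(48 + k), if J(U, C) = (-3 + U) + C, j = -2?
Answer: 3*I*√165 ≈ 38.536*I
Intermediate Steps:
J(U, C) = -3 + C + U
k = -1533 (k = 219*(-3 - 2 - 2) = 219*(-7) = -1533)
√(48 + k) = √(48 - 1533) = √(-1485) = 3*I*√165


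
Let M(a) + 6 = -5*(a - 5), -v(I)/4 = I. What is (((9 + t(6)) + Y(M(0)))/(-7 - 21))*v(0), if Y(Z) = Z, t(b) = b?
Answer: 0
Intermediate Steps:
v(I) = -4*I
M(a) = 19 - 5*a (M(a) = -6 - 5*(a - 5) = -6 - 5*(-5 + a) = -6 + (25 - 5*a) = 19 - 5*a)
(((9 + t(6)) + Y(M(0)))/(-7 - 21))*v(0) = (((9 + 6) + (19 - 5*0))/(-7 - 21))*(-4*0) = ((15 + (19 + 0))/(-28))*0 = ((15 + 19)*(-1/28))*0 = (34*(-1/28))*0 = -17/14*0 = 0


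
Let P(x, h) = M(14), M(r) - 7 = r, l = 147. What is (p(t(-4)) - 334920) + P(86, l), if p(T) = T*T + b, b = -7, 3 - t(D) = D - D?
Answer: -334897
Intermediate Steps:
M(r) = 7 + r
t(D) = 3 (t(D) = 3 - (D - D) = 3 - 1*0 = 3 + 0 = 3)
p(T) = -7 + T² (p(T) = T*T - 7 = T² - 7 = -7 + T²)
P(x, h) = 21 (P(x, h) = 7 + 14 = 21)
(p(t(-4)) - 334920) + P(86, l) = ((-7 + 3²) - 334920) + 21 = ((-7 + 9) - 334920) + 21 = (2 - 334920) + 21 = -334918 + 21 = -334897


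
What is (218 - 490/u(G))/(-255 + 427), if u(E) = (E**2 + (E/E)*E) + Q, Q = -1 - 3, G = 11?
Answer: 13707/11008 ≈ 1.2452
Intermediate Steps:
Q = -4
u(E) = -4 + E + E**2 (u(E) = (E**2 + (E/E)*E) - 4 = (E**2 + 1*E) - 4 = (E**2 + E) - 4 = (E + E**2) - 4 = -4 + E + E**2)
(218 - 490/u(G))/(-255 + 427) = (218 - 490/(-4 + 11 + 11**2))/(-255 + 427) = (218 - 490/(-4 + 11 + 121))/172 = (218 - 490/128)*(1/172) = (218 - 490*1/128)*(1/172) = (218 - 245/64)*(1/172) = (13707/64)*(1/172) = 13707/11008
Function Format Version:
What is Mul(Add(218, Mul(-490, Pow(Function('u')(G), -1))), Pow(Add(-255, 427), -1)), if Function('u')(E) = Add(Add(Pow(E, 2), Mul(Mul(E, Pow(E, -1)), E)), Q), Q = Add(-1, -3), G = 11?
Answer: Rational(13707, 11008) ≈ 1.2452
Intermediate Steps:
Q = -4
Function('u')(E) = Add(-4, E, Pow(E, 2)) (Function('u')(E) = Add(Add(Pow(E, 2), Mul(Mul(E, Pow(E, -1)), E)), -4) = Add(Add(Pow(E, 2), Mul(1, E)), -4) = Add(Add(Pow(E, 2), E), -4) = Add(Add(E, Pow(E, 2)), -4) = Add(-4, E, Pow(E, 2)))
Mul(Add(218, Mul(-490, Pow(Function('u')(G), -1))), Pow(Add(-255, 427), -1)) = Mul(Add(218, Mul(-490, Pow(Add(-4, 11, Pow(11, 2)), -1))), Pow(Add(-255, 427), -1)) = Mul(Add(218, Mul(-490, Pow(Add(-4, 11, 121), -1))), Pow(172, -1)) = Mul(Add(218, Mul(-490, Pow(128, -1))), Rational(1, 172)) = Mul(Add(218, Mul(-490, Rational(1, 128))), Rational(1, 172)) = Mul(Add(218, Rational(-245, 64)), Rational(1, 172)) = Mul(Rational(13707, 64), Rational(1, 172)) = Rational(13707, 11008)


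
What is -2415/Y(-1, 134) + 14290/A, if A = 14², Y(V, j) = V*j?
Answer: 298525/3283 ≈ 90.931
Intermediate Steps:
A = 196
-2415/Y(-1, 134) + 14290/A = -2415/((-1*134)) + 14290/196 = -2415/(-134) + 14290*(1/196) = -2415*(-1/134) + 7145/98 = 2415/134 + 7145/98 = 298525/3283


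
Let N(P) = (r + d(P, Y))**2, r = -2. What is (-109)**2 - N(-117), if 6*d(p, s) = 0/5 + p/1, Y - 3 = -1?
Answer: 45675/4 ≈ 11419.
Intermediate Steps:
Y = 2 (Y = 3 - 1 = 2)
d(p, s) = p/6 (d(p, s) = (0/5 + p/1)/6 = (0*(1/5) + p*1)/6 = (0 + p)/6 = p/6)
N(P) = (-2 + P/6)**2
(-109)**2 - N(-117) = (-109)**2 - (-12 - 117)**2/36 = 11881 - (-129)**2/36 = 11881 - 16641/36 = 11881 - 1*1849/4 = 11881 - 1849/4 = 45675/4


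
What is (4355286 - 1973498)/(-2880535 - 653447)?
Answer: -1190894/1766991 ≈ -0.67397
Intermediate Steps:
(4355286 - 1973498)/(-2880535 - 653447) = 2381788/(-3533982) = 2381788*(-1/3533982) = -1190894/1766991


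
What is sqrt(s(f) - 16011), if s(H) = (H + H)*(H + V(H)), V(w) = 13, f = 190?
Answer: sqrt(61129) ≈ 247.24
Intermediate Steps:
s(H) = 2*H*(13 + H) (s(H) = (H + H)*(H + 13) = (2*H)*(13 + H) = 2*H*(13 + H))
sqrt(s(f) - 16011) = sqrt(2*190*(13 + 190) - 16011) = sqrt(2*190*203 - 16011) = sqrt(77140 - 16011) = sqrt(61129)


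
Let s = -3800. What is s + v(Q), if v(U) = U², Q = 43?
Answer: -1951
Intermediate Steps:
s + v(Q) = -3800 + 43² = -3800 + 1849 = -1951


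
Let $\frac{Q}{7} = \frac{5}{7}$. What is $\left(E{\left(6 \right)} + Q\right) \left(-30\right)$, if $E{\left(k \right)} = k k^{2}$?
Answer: $-6630$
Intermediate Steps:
$Q = 5$ ($Q = 7 \cdot \frac{5}{7} = 5$)
$E{\left(k \right)} = k^{3}$
$\left(E{\left(6 \right)} + Q\right) \left(-30\right) = \left(6^{3} + 5\right) \left(-30\right) = \left(216 + 5\right) \left(-30\right) = 221 \left(-30\right) = -6630$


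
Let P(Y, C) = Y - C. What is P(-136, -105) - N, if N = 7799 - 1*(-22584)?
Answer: -30414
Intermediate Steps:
N = 30383 (N = 7799 + 22584 = 30383)
P(-136, -105) - N = (-136 - 1*(-105)) - 1*30383 = (-136 + 105) - 30383 = -31 - 30383 = -30414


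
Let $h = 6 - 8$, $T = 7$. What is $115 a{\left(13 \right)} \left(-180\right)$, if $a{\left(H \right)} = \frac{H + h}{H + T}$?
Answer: $-11385$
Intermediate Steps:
$h = -2$ ($h = 6 - 8 = -2$)
$a{\left(H \right)} = \frac{-2 + H}{7 + H}$ ($a{\left(H \right)} = \frac{H - 2}{H + 7} = \frac{-2 + H}{7 + H}$)
$115 a{\left(13 \right)} \left(-180\right) = 115 \frac{-2 + 13}{7 + 13} \left(-180\right) = 115 \cdot \frac{1}{20} \cdot 11 \left(-180\right) = 115 \cdot \frac{11}{20} \left(-180\right) = \frac{253}{4} \left(-180\right) = -11385$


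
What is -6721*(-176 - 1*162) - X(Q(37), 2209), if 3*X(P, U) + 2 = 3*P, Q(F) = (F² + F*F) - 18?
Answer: 6806936/3 ≈ 2.2690e+6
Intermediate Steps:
Q(F) = -18 + 2*F² (Q(F) = (F² + F²) - 18 = 2*F² - 18 = -18 + 2*F²)
X(P, U) = -⅔ + P (X(P, U) = -⅔ + (3*P)/3 = -⅔ + P)
-6721*(-176 - 1*162) - X(Q(37), 2209) = -6721*(-176 - 1*162) - (-⅔ + (-18 + 2*37²)) = -6721*(-176 - 162) - (-⅔ + (-18 + 2*1369)) = -6721*(-338) - (-⅔ + (-18 + 2738)) = 2271698 - (-⅔ + 2720) = 2271698 - 1*8158/3 = 2271698 - 8158/3 = 6806936/3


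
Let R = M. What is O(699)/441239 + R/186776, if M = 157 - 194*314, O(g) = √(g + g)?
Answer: -60759/186776 + √1398/441239 ≈ -0.32522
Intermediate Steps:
O(g) = √2*√g (O(g) = √(2*g) = √2*√g)
M = -60759 (M = 157 - 60916 = -60759)
R = -60759
O(699)/441239 + R/186776 = (√2*√699)/441239 - 60759/186776 = √1398*(1/441239) - 60759*1/186776 = √1398/441239 - 60759/186776 = -60759/186776 + √1398/441239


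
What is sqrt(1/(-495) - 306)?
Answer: I*sqrt(8330905)/165 ≈ 17.493*I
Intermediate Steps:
sqrt(1/(-495) - 306) = sqrt(-1/495 - 306) = sqrt(-151471/495) = I*sqrt(8330905)/165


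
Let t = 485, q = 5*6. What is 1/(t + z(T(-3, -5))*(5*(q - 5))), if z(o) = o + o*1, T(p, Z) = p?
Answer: -1/265 ≈ -0.0037736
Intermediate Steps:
q = 30
z(o) = 2*o (z(o) = o + o = 2*o)
1/(t + z(T(-3, -5))*(5*(q - 5))) = 1/(485 + (2*(-3))*(5*(30 - 5))) = 1/(485 - 30*25) = 1/(485 - 6*125) = 1/(485 - 750) = 1/(-265) = -1/265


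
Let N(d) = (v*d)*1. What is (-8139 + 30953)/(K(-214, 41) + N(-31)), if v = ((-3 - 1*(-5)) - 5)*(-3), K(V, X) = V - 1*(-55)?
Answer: -11407/219 ≈ -52.087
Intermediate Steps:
K(V, X) = 55 + V (K(V, X) = V + 55 = 55 + V)
v = 9 (v = ((-3 + 5) - 5)*(-3) = (2 - 5)*(-3) = -3*(-3) = 9)
N(d) = 9*d (N(d) = (9*d)*1 = 9*d)
(-8139 + 30953)/(K(-214, 41) + N(-31)) = (-8139 + 30953)/((55 - 214) + 9*(-31)) = 22814/(-159 - 279) = 22814/(-438) = 22814*(-1/438) = -11407/219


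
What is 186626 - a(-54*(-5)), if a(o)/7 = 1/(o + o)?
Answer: 100778033/540 ≈ 1.8663e+5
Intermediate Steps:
a(o) = 7/(2*o) (a(o) = 7/(o + o) = 7/((2*o)) = 7*(1/(2*o)) = 7/(2*o))
186626 - a(-54*(-5)) = 186626 - 7/(2*((-54*(-5)))) = 186626 - 7/(2*270) = 186626 - 1*7/540 = 186626 - 7/540 = 100778033/540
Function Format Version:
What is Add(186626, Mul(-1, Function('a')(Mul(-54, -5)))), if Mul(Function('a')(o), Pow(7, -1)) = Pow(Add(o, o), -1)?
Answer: Rational(100778033, 540) ≈ 1.8663e+5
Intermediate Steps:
Function('a')(o) = Mul(Rational(7, 2), Pow(o, -1)) (Function('a')(o) = Mul(7, Pow(Add(o, o), -1)) = Mul(7, Pow(Mul(2, o), -1)) = Mul(7, Mul(Rational(1, 2), Pow(o, -1))) = Mul(Rational(7, 2), Pow(o, -1)))
Add(186626, Mul(-1, Function('a')(Mul(-54, -5)))) = Add(186626, Mul(-1, Mul(Rational(7, 2), Pow(Mul(-54, -5), -1)))) = Add(186626, Mul(-1, Mul(Rational(7, 2), Pow(270, -1)))) = Add(186626, Mul(-1, Mul(Rational(7, 2), Rational(1, 270)))) = Add(186626, Mul(-1, Rational(7, 540))) = Add(186626, Rational(-7, 540)) = Rational(100778033, 540)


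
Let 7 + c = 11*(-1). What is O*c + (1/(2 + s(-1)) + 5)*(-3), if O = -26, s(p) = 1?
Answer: 452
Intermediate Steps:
c = -18 (c = -7 + 11*(-1) = -7 - 11 = -18)
O*c + (1/(2 + s(-1)) + 5)*(-3) = -26*(-18) + (1/(2 + 1) + 5)*(-3) = 468 + (1/3 + 5)*(-3) = 468 + (⅓ + 5)*(-3) = 468 + (16/3)*(-3) = 468 - 16 = 452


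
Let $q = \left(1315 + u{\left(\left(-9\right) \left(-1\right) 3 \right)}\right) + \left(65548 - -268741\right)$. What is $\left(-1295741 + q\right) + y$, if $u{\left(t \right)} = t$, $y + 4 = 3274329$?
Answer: $2314215$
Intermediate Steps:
$y = 3274325$ ($y = -4 + 3274329 = 3274325$)
$q = 335631$ ($q = \left(1315 + \left(-9\right) \left(-1\right) 3\right) + \left(65548 - -268741\right) = \left(1315 + 9 \cdot 3\right) + \left(65548 + 268741\right) = \left(1315 + 27\right) + 334289 = 1342 + 334289 = 335631$)
$\left(-1295741 + q\right) + y = \left(-1295741 + 335631\right) + 3274325 = -960110 + 3274325 = 2314215$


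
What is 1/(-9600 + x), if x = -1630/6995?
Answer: -1399/13430726 ≈ -0.00010416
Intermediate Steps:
x = -326/1399 (x = -1630*1/6995 = -326/1399 ≈ -0.23302)
1/(-9600 + x) = 1/(-9600 - 326/1399) = 1/(-13430726/1399) = -1399/13430726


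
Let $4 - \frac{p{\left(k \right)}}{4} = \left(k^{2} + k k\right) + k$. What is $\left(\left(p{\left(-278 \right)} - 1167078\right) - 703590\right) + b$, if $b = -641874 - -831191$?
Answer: $-2298495$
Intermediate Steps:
$p{\left(k \right)} = 16 - 8 k^{2} - 4 k$ ($p{\left(k \right)} = 16 - 4 \left(\left(k^{2} + k k\right) + k\right) = 16 - 4 \left(\left(k^{2} + k^{2}\right) + k\right) = 16 - 4 \left(2 k^{2} + k\right) = 16 - 4 \left(k + 2 k^{2}\right) = 16 - \left(4 k + 8 k^{2}\right) = 16 - 8 k^{2} - 4 k$)
$b = 189317$ ($b = -641874 + 831191 = 189317$)
$\left(\left(p{\left(-278 \right)} - 1167078\right) - 703590\right) + b = \left(\left(\left(16 - 8 \left(-278\right)^{2} - -1112\right) - 1167078\right) - 703590\right) + 189317 = \left(\left(\left(16 - 618272 + 1112\right) - 1167078\right) - 703590\right) + 189317 = \left(\left(-617144 - 1167078\right) - 703590\right) + 189317 = \left(-1784222 - 703590\right) + 189317 = -2487812 + 189317 = -2298495$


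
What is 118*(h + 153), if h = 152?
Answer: 35990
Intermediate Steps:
118*(h + 153) = 118*(152 + 153) = 118*305 = 35990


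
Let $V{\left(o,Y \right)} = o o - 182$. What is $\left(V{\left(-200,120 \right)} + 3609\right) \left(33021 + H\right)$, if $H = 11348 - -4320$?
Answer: $2114417203$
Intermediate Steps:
$V{\left(o,Y \right)} = -182 + o^{2}$ ($V{\left(o,Y \right)} = o^{2} - 182 = -182 + o^{2}$)
$H = 15668$ ($H = 11348 + 4320 = 15668$)
$\left(V{\left(-200,120 \right)} + 3609\right) \left(33021 + H\right) = \left(\left(-182 + \left(-200\right)^{2}\right) + 3609\right) \left(33021 + 15668\right) = \left(\left(-182 + 40000\right) + 3609\right) 48689 = \left(39818 + 3609\right) 48689 = 43427 \cdot 48689 = 2114417203$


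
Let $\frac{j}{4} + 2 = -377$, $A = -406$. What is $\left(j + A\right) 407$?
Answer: $-782254$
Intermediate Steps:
$j = -1516$ ($j = -8 + 4 \left(-377\right) = -8 - 1508 = -1516$)
$\left(j + A\right) 407 = \left(-1516 - 406\right) 407 = \left(-1922\right) 407 = -782254$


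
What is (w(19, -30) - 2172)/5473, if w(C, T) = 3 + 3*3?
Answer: -2160/5473 ≈ -0.39466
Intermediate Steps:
w(C, T) = 12 (w(C, T) = 3 + 9 = 12)
(w(19, -30) - 2172)/5473 = (12 - 2172)/5473 = -2160*1/5473 = -2160/5473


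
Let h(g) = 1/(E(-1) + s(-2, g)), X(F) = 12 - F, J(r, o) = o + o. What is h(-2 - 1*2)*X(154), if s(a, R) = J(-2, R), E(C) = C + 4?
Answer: 142/5 ≈ 28.400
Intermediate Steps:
E(C) = 4 + C
J(r, o) = 2*o
s(a, R) = 2*R
h(g) = 1/(3 + 2*g) (h(g) = 1/((4 - 1) + 2*g) = 1/(3 + 2*g))
h(-2 - 1*2)*X(154) = (12 - 1*154)/(3 + 2*(-2 - 1*2)) = (12 - 154)/(3 + 2*(-2 - 2)) = -142/(3 + 2*(-4)) = -142/(3 - 8) = -142/(-5) = -⅕*(-142) = 142/5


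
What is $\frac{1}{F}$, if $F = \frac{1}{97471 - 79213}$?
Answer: $18258$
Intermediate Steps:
$F = \frac{1}{18258} \approx 5.477 \cdot 10^{-5}$
$\frac{1}{F} = \frac{1}{\frac{1}{18258}} = 18258$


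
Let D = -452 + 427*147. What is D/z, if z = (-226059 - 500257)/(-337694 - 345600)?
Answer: 21290416099/363158 ≈ 58626.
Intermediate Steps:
z = 363158/341647 (z = -726316/(-683294) = -726316*(-1/683294) = 363158/341647 ≈ 1.0630)
D = 62317 (D = -452 + 62769 = 62317)
D/z = 62317/(363158/341647) = 62317*(341647/363158) = 21290416099/363158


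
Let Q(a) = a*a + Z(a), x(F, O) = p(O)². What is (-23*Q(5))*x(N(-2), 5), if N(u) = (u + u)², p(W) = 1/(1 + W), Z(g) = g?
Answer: -115/6 ≈ -19.167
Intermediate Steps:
N(u) = 4*u² (N(u) = (2*u)² = 4*u²)
x(F, O) = (1 + O)⁻² (x(F, O) = (1/(1 + O))² = (1 + O)⁻²)
Q(a) = a + a² (Q(a) = a*a + a = a² + a = a + a²)
(-23*Q(5))*x(N(-2), 5) = (-115*(1 + 5))/(1 + 5)² = -115*6/6² = -23*30*(1/36) = -690*1/36 = -115/6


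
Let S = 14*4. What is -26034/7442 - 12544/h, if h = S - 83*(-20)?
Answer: -17253349/1596309 ≈ -10.808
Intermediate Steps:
S = 56
h = 1716 (h = 56 - 83*(-20) = 56 + 1660 = 1716)
-26034/7442 - 12544/h = -26034/7442 - 12544/1716 = -26034*1/7442 - 12544*1/1716 = -13017/3721 - 3136/429 = -17253349/1596309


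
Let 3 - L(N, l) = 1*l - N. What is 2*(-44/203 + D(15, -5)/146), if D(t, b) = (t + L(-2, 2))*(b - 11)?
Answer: -51896/14819 ≈ -3.5020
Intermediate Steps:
L(N, l) = 3 + N - l (L(N, l) = 3 - (1*l - N) = 3 - (l - N) = 3 + (N - l) = 3 + N - l)
D(t, b) = (-1 + t)*(-11 + b) (D(t, b) = (t + (3 - 2 - 1*2))*(b - 11) = (t + (3 - 2 - 2))*(-11 + b) = (t - 1)*(-11 + b) = (-1 + t)*(-11 + b))
2*(-44/203 + D(15, -5)/146) = 2*(-44/203 + (11 - 1*(-5) - 11*15 - 5*15)/146) = 2*(-44*1/203 + (11 + 5 - 165 - 75)*(1/146)) = 2*(-44/203 - 224*1/146) = 2*(-44/203 - 112/73) = 2*(-25948/14819) = -51896/14819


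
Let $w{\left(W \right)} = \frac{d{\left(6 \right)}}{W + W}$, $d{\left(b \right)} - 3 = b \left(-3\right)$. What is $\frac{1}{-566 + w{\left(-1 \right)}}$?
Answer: $- \frac{2}{1117} \approx -0.0017905$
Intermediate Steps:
$d{\left(b \right)} = 3 - 3 b$ ($d{\left(b \right)} = 3 + b \left(-3\right) = 3 - 3 b$)
$w{\left(W \right)} = - \frac{15}{2 W}$ ($w{\left(W \right)} = \frac{3 - 18}{W + W} = \frac{3 - 18}{2 W} = - 15 \frac{1}{2 W} = - \frac{15}{2 W}$)
$\frac{1}{-566 + w{\left(-1 \right)}} = \frac{1}{-566 - \frac{15}{2 \left(-1\right)}} = \frac{1}{-566 - - \frac{15}{2}} = \frac{1}{-566 + \frac{15}{2}} = \frac{1}{- \frac{1117}{2}} = - \frac{2}{1117}$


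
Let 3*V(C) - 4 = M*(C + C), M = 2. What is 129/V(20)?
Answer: 129/28 ≈ 4.6071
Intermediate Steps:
V(C) = 4/3 + 4*C/3 (V(C) = 4/3 + (2*(C + C))/3 = 4/3 + (2*(2*C))/3 = 4/3 + (4*C)/3 = 4/3 + 4*C/3)
129/V(20) = 129/(4/3 + (4/3)*20) = 129/(4/3 + 80/3) = 129/28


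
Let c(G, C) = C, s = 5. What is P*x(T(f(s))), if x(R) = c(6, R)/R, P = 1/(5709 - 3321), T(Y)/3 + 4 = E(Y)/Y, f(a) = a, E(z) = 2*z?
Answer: 1/2388 ≈ 0.00041876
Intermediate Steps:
T(Y) = -6 (T(Y) = -12 + 3*((2*Y)/Y) = -12 + 3*2 = -12 + 6 = -6)
P = 1/2388 ≈ 0.00041876
x(R) = 1 (x(R) = R/R = 1)
P*x(T(f(s))) = (1/2388)*1 = 1/2388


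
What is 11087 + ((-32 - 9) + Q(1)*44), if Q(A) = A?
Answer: 11090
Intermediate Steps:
11087 + ((-32 - 9) + Q(1)*44) = 11087 + ((-32 - 9) + 1*44) = 11087 + (-41 + 44) = 11087 + 3 = 11090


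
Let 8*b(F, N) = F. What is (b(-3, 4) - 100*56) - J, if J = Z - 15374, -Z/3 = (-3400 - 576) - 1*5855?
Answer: -157755/8 ≈ -19719.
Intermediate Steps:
b(F, N) = F/8
Z = 29493 (Z = -3*((-3400 - 576) - 1*5855) = -3*(-3976 - 5855) = -3*(-9831) = 29493)
J = 14119 (J = 29493 - 15374 = 14119)
(b(-3, 4) - 100*56) - J = ((⅛)*(-3) - 100*56) - 1*14119 = (-3/8 - 5600) - 14119 = -44803/8 - 14119 = -157755/8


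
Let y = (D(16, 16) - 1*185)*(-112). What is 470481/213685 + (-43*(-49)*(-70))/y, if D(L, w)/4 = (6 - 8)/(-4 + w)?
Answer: -4657051089/952180360 ≈ -4.8909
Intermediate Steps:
D(L, w) = -8/(-4 + w) (D(L, w) = 4*((6 - 8)/(-4 + w)) = 4*(-2/(-4 + w)) = -8/(-4 + w))
y = 62384/3 (y = (-8/(-4 + 16) - 1*185)*(-112) = (-8/12 - 185)*(-112) = (-8*1/12 - 185)*(-112) = (-2/3 - 185)*(-112) = -557/3*(-112) = 62384/3 ≈ 20795.)
470481/213685 + (-43*(-49)*(-70))/y = 470481/213685 + (-43*(-49)*(-70))/(62384/3) = 470481*(1/213685) + (2107*(-70))*(3/62384) = 470481/213685 - 147490*3/62384 = 470481/213685 - 31605/4456 = -4657051089/952180360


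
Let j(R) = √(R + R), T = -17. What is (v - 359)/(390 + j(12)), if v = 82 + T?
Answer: -9555/12673 + 49*√6/12673 ≈ -0.74449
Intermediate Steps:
j(R) = √2*√R (j(R) = √(2*R) = √2*√R)
v = 65 (v = 82 - 17 = 65)
(v - 359)/(390 + j(12)) = (65 - 359)/(390 + √2*√12) = -294/(390 + √2*(2*√3)) = -294/(390 + 2*√6)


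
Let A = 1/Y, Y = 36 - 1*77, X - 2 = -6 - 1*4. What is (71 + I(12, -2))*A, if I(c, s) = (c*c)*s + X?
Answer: 225/41 ≈ 5.4878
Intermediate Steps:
X = -8 (X = 2 + (-6 - 1*4) = 2 + (-6 - 4) = 2 - 10 = -8)
Y = -41 (Y = 36 - 77 = -41)
I(c, s) = -8 + s*c² (I(c, s) = (c*c)*s - 8 = c²*s - 8 = s*c² - 8 = -8 + s*c²)
A = -1/41 (A = 1/(-41) = -1/41 ≈ -0.024390)
(71 + I(12, -2))*A = (71 + (-8 - 2*12²))*(-1/41) = (71 + (-8 - 2*144))*(-1/41) = (71 + (-8 - 288))*(-1/41) = (71 - 296)*(-1/41) = -225*(-1/41) = 225/41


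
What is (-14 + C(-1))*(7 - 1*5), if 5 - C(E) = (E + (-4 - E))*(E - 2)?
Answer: -42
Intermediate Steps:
C(E) = -3 + 4*E (C(E) = 5 - (E + (-4 - E))*(E - 2) = 5 - (-4)*(-2 + E) = 5 - (8 - 4*E) = 5 + (-8 + 4*E) = -3 + 4*E)
(-14 + C(-1))*(7 - 1*5) = (-14 + (-3 + 4*(-1)))*(7 - 1*5) = (-14 + (-3 - 4))*(7 - 5) = (-14 - 7)*2 = -21*2 = -42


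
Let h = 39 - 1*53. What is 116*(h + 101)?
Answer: 10092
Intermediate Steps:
h = -14 (h = 39 - 53 = -14)
116*(h + 101) = 116*(-14 + 101) = 116*87 = 10092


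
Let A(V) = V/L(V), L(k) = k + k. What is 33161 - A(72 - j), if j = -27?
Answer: 66321/2 ≈ 33161.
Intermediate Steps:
L(k) = 2*k
A(V) = 1/2 (A(V) = V/((2*V)) = V*(1/(2*V)) = 1/2)
33161 - A(72 - j) = 33161 - 1*1/2 = 33161 - 1/2 = 66321/2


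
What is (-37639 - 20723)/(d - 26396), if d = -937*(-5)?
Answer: 19454/7237 ≈ 2.6881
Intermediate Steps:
d = 4685
(-37639 - 20723)/(d - 26396) = (-37639 - 20723)/(4685 - 26396) = -58362/(-21711) = -58362*(-1/21711) = 19454/7237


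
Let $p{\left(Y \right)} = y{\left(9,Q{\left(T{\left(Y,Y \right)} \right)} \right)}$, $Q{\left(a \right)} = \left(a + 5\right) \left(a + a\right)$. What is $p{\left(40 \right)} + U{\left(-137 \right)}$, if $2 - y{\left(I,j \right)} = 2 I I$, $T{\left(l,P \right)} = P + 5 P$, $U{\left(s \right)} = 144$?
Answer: $-16$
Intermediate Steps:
$T{\left(l,P \right)} = 6 P$
$Q{\left(a \right)} = 2 a \left(5 + a\right)$ ($Q{\left(a \right)} = \left(5 + a\right) 2 a = 2 a \left(5 + a\right)$)
$y{\left(I,j \right)} = 2 - 2 I^{2}$ ($y{\left(I,j \right)} = 2 - 2 I I = 2 - 2 I^{2}$)
$p{\left(Y \right)} = -160$ ($p{\left(Y \right)} = 2 - 2 \cdot 9^{2} = 2 - 162 = -160$)
$p{\left(40 \right)} + U{\left(-137 \right)} = -160 + 144 = -16$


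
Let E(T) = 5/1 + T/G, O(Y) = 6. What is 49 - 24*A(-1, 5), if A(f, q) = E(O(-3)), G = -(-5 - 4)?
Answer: -87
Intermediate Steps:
G = 9 (G = -1*(-9) = 9)
E(T) = 5 + T/9 (E(T) = 5/1 + T/9 = 5*1 + T*(⅑) = 5 + T/9)
A(f, q) = 17/3 (A(f, q) = 5 + (⅑)*6 = 5 + ⅔ = 17/3)
49 - 24*A(-1, 5) = 49 - 24*17/3 = 49 - 136 = -87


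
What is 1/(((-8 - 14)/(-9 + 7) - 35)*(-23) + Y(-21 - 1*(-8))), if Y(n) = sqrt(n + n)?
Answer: 276/152365 - I*sqrt(26)/304730 ≈ 0.0018114 - 1.6733e-5*I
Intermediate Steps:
Y(n) = sqrt(2)*sqrt(n) (Y(n) = sqrt(2*n) = sqrt(2)*sqrt(n))
1/(((-8 - 14)/(-9 + 7) - 35)*(-23) + Y(-21 - 1*(-8))) = 1/(((-8 - 14)/(-9 + 7) - 35)*(-23) + sqrt(2)*sqrt(-21 - 1*(-8))) = 1/((-22/(-2) - 35)*(-23) + sqrt(2)*sqrt(-21 + 8)) = 1/((-22*(-1/2) - 35)*(-23) + sqrt(2)*sqrt(-13)) = 1/((11 - 35)*(-23) + sqrt(2)*(I*sqrt(13))) = 1/(-24*(-23) + I*sqrt(26)) = 1/(552 + I*sqrt(26))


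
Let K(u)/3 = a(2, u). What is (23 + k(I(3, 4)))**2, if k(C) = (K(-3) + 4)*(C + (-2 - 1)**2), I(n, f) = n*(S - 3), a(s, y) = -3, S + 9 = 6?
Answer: 4624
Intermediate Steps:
S = -3 (S = -9 + 6 = -3)
K(u) = -9 (K(u) = 3*(-3) = -9)
I(n, f) = -6*n (I(n, f) = n*(-3 - 3) = n*(-6) = -6*n)
k(C) = -45 - 5*C (k(C) = (-9 + 4)*(C + (-2 - 1)**2) = -5*(C + (-3)**2) = -5*(C + 9) = -5*(9 + C) = -45 - 5*C)
(23 + k(I(3, 4)))**2 = (23 + (-45 - (-30)*3))**2 = (23 + (-45 - 5*(-18)))**2 = (23 + (-45 + 90))**2 = (23 + 45)**2 = 68**2 = 4624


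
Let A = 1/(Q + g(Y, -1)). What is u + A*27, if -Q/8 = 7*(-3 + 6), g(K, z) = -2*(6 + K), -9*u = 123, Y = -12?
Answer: -2159/156 ≈ -13.840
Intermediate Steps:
u = -41/3 (u = -1/9*123 = -41/3 ≈ -13.667)
g(K, z) = -12 - 2*K
Q = -168 (Q = -56*(-3 + 6) = -56*3 = -8*21 = -168)
A = -1/156 (A = 1/(-168 + (-12 - 2*(-12))) = 1/(-168 + (-12 + 24)) = 1/(-168 + 12) = 1/(-156) = -1/156 ≈ -0.0064103)
u + A*27 = -41/3 - 1/156*27 = -41/3 - 9/52 = -2159/156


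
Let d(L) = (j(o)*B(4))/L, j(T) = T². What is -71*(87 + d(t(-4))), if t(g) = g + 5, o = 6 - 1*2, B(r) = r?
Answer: -10721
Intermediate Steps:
o = 4 (o = 6 - 2 = 4)
t(g) = 5 + g
d(L) = 64/L (d(L) = (4²*4)/L = (16*4)/L = 64/L)
-71*(87 + d(t(-4))) = -71*(87 + 64/(5 - 4)) = -71*(87 + 64/1) = -71*(87 + 64*1) = -71*(87 + 64) = -71*151 = -10721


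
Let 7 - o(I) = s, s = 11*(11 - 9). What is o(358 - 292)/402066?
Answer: -5/134022 ≈ -3.7307e-5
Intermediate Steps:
s = 22 (s = 11*2 = 22)
o(I) = -15 (o(I) = 7 - 1*22 = 7 - 22 = -15)
o(358 - 292)/402066 = -15/402066 = -15*1/402066 = -5/134022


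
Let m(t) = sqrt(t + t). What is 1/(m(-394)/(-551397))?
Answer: 551397*I*sqrt(197)/394 ≈ 19643.0*I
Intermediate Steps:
m(t) = sqrt(2)*sqrt(t) (m(t) = sqrt(2*t) = sqrt(2)*sqrt(t))
1/(m(-394)/(-551397)) = 1/((sqrt(2)*sqrt(-394))/(-551397)) = 1/((sqrt(2)*(I*sqrt(394)))*(-1/551397)) = 1/((2*I*sqrt(197))*(-1/551397)) = 1/(-2*I*sqrt(197)/551397) = 551397*I*sqrt(197)/394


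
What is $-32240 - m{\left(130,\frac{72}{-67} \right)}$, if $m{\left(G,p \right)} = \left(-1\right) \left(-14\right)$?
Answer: $-32254$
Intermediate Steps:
$m{\left(G,p \right)} = 14$
$-32240 - m{\left(130,\frac{72}{-67} \right)} = -32240 - 14 = -32254$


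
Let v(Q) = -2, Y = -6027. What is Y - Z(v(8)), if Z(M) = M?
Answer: -6025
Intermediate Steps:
Y - Z(v(8)) = -6027 - 1*(-2) = -6027 + 2 = -6025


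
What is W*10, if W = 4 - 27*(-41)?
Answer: 11110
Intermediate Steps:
W = 1111 (W = 4 + 1107 = 1111)
W*10 = 1111*10 = 11110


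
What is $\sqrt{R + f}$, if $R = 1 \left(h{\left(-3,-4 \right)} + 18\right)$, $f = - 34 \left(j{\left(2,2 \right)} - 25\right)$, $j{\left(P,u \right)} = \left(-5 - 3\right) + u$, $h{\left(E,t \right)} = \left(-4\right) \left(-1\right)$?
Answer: $2 \sqrt{269} \approx 32.802$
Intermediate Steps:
$h{\left(E,t \right)} = 4$
$j{\left(P,u \right)} = -8 + u$
$f = 1054$ ($f = - 34 \left(\left(-8 + 2\right) - 25\right) = - 34 \left(-6 - 25\right) = \left(-34\right) \left(-31\right) = 1054$)
$R = 22$ ($R = 1 \left(4 + 18\right) = 1 \cdot 22 = 22$)
$\sqrt{R + f} = \sqrt{22 + 1054} = \sqrt{1076} = 2 \sqrt{269}$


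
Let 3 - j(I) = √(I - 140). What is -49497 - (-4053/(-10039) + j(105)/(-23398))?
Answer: -11626569963411/234892522 - I*√35/23398 ≈ -49497.0 - 0.00025285*I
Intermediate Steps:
j(I) = 3 - √(-140 + I) (j(I) = 3 - √(I - 140) = 3 - √(-140 + I))
-49497 - (-4053/(-10039) + j(105)/(-23398)) = -49497 - (-4053/(-10039) + (3 - √(-140 + 105))/(-23398)) = -49497 - (-4053*(-1/10039) + (3 - √(-35))*(-1/23398)) = -49497 - (4053/10039 + (3 - I*√35)*(-1/23398)) = -49497 - (4053/10039 + (-3/23398 + I*√35/23398)) = -49497 - (94801977/234892522 + I*√35/23398) = -49497 + (-94801977/234892522 - I*√35/23398) = -11626569963411/234892522 - I*√35/23398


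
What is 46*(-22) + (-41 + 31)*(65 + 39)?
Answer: -2052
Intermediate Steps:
46*(-22) + (-41 + 31)*(65 + 39) = -1012 - 10*104 = -1012 - 1040 = -2052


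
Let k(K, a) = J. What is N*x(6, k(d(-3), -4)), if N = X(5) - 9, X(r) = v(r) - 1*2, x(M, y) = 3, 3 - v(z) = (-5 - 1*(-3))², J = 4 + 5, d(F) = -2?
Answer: -36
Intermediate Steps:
J = 9
k(K, a) = 9
v(z) = -1 (v(z) = 3 - (-5 - 1*(-3))² = 3 - (-5 + 3)² = 3 - 1*(-2)² = 3 - 1*4 = 3 - 4 = -1)
X(r) = -3 (X(r) = -1 - 1*2 = -1 - 2 = -3)
N = -12 (N = -3 - 9 = -12)
N*x(6, k(d(-3), -4)) = -12*3 = -36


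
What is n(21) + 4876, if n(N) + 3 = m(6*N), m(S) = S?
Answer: 4999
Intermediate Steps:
n(N) = -3 + 6*N
n(21) + 4876 = (-3 + 6*21) + 4876 = (-3 + 126) + 4876 = 123 + 4876 = 4999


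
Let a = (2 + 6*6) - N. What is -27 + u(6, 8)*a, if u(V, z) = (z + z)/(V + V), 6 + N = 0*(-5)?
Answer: 95/3 ≈ 31.667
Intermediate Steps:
N = -6 (N = -6 + 0*(-5) = -6 + 0 = -6)
u(V, z) = z/V (u(V, z) = (2*z)/((2*V)) = (2*z)*(1/(2*V)) = z/V)
a = 44 (a = (2 + 6*6) - 1*(-6) = (2 + 36) + 6 = 38 + 6 = 44)
-27 + u(6, 8)*a = -27 + (8/6)*44 = -27 + (8*(⅙))*44 = -27 + (4/3)*44 = -27 + 176/3 = 95/3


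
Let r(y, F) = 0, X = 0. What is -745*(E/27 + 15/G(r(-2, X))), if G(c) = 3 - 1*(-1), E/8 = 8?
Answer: -492445/108 ≈ -4559.7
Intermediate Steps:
E = 64 (E = 8*8 = 64)
G(c) = 4 (G(c) = 3 + 1 = 4)
-745*(E/27 + 15/G(r(-2, X))) = -745*(64/27 + 15/4) = -745*661/108 = -492445/108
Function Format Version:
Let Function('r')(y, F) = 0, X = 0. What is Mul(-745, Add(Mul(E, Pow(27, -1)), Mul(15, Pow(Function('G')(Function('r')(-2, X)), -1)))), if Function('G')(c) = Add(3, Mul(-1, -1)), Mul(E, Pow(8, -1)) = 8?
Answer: Rational(-492445, 108) ≈ -4559.7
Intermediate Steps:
E = 64 (E = Mul(8, 8) = 64)
Function('G')(c) = 4 (Function('G')(c) = Add(3, 1) = 4)
Mul(-745, Add(Mul(E, Pow(27, -1)), Mul(15, Pow(Function('G')(Function('r')(-2, X)), -1)))) = Mul(-745, Add(Mul(64, Pow(27, -1)), Mul(15, Pow(4, -1)))) = Mul(-745, Add(Mul(64, Rational(1, 27)), Mul(15, Rational(1, 4)))) = Mul(-745, Add(Rational(64, 27), Rational(15, 4))) = Mul(-745, Rational(661, 108)) = Rational(-492445, 108)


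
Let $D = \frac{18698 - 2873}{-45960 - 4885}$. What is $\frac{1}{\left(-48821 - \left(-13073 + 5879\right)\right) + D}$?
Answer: $- \frac{10169}{423308128} \approx -2.4023 \cdot 10^{-5}$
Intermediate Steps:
$D = - \frac{3165}{10169}$ ($D = \frac{15825}{-50845} = 15825 \left(- \frac{1}{50845}\right) = - \frac{3165}{10169} \approx -0.31124$)
$\frac{1}{\left(-48821 - \left(-13073 + 5879\right)\right) + D} = \frac{1}{\left(-48821 - \left(-13073 + 5879\right)\right) - \frac{3165}{10169}} = \frac{1}{\left(-48821 - -7194\right) - \frac{3165}{10169}} = \frac{1}{\left(-48821 + 7194\right) - \frac{3165}{10169}} = \frac{1}{-41627 - \frac{3165}{10169}} = \frac{1}{- \frac{423308128}{10169}} = - \frac{10169}{423308128}$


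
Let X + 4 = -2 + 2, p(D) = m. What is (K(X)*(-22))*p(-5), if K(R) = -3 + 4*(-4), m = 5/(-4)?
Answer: -1045/2 ≈ -522.50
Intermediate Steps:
m = -5/4 (m = 5*(-¼) = -5/4 ≈ -1.2500)
p(D) = -5/4
X = -4 (X = -4 + (-2 + 2) = -4 + 0 = -4)
K(R) = -19 (K(R) = -3 - 16 = -19)
(K(X)*(-22))*p(-5) = -19*(-22)*(-5/4) = 418*(-5/4) = -1045/2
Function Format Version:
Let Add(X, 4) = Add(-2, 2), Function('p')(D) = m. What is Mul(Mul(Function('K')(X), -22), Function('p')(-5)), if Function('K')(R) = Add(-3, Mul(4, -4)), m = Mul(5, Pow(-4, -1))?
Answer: Rational(-1045, 2) ≈ -522.50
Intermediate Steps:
m = Rational(-5, 4) (m = Mul(5, Rational(-1, 4)) = Rational(-5, 4) ≈ -1.2500)
Function('p')(D) = Rational(-5, 4)
X = -4 (X = Add(-4, Add(-2, 2)) = Add(-4, 0) = -4)
Function('K')(R) = -19 (Function('K')(R) = Add(-3, -16) = -19)
Mul(Mul(Function('K')(X), -22), Function('p')(-5)) = Mul(Mul(-19, -22), Rational(-5, 4)) = Mul(418, Rational(-5, 4)) = Rational(-1045, 2)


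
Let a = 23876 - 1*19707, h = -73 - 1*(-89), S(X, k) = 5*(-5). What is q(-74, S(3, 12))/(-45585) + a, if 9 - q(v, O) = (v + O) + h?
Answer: 190043773/45585 ≈ 4169.0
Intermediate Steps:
S(X, k) = -25
h = 16 (h = -73 + 89 = 16)
a = 4169 (a = 23876 - 19707 = 4169)
q(v, O) = -7 - O - v (q(v, O) = 9 - ((v + O) + 16) = 9 - ((O + v) + 16) = 9 - (16 + O + v) = 9 + (-16 - O - v) = -7 - O - v)
q(-74, S(3, 12))/(-45585) + a = (-7 - 1*(-25) - 1*(-74))/(-45585) + 4169 = (-7 + 25 + 74)*(-1/45585) + 4169 = 92*(-1/45585) + 4169 = -92/45585 + 4169 = 190043773/45585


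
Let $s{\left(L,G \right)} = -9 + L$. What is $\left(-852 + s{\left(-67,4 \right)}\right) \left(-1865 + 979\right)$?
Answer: $822208$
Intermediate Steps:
$\left(-852 + s{\left(-67,4 \right)}\right) \left(-1865 + 979\right) = \left(-852 - 76\right) \left(-1865 + 979\right) = \left(-852 - 76\right) \left(-886\right) = \left(-928\right) \left(-886\right) = 822208$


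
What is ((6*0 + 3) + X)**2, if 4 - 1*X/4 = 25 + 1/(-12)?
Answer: 58564/9 ≈ 6507.1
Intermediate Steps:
X = -251/3 (X = 16 - 4*(25 + 1/(-12)) = 16 - 4*(25 - 1/12) = 16 - 4*299/12 = 16 - 299/3 = -251/3 ≈ -83.667)
((6*0 + 3) + X)**2 = ((6*0 + 3) - 251/3)**2 = ((0 + 3) - 251/3)**2 = (3 - 251/3)**2 = (-242/3)**2 = 58564/9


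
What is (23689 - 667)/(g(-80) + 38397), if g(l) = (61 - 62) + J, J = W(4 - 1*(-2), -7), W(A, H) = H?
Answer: 23022/38389 ≈ 0.59970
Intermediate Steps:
J = -7
g(l) = -8 (g(l) = (61 - 62) - 7 = -1 - 7 = -8)
(23689 - 667)/(g(-80) + 38397) = (23689 - 667)/(-8 + 38397) = 23022/38389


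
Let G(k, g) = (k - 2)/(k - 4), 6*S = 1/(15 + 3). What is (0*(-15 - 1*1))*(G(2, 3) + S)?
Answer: 0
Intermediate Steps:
S = 1/108 (S = 1/(6*(15 + 3)) = (⅙)/18 = (⅙)*(1/18) = 1/108 ≈ 0.0092593)
G(k, g) = (-2 + k)/(-4 + k)
(0*(-15 - 1*1))*(G(2, 3) + S) = (0*(-15 - 1*1))*((-2 + 2)/(-4 + 2) + 1/108) = (0*(-15 - 1))*(0/(-2) + 1/108) = (0*(-16))*(-½*0 + 1/108) = 0*(0 + 1/108) = 0*(1/108) = 0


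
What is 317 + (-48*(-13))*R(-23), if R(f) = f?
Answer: -14035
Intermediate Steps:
317 + (-48*(-13))*R(-23) = 317 - 48*(-13)*(-23) = 317 + 624*(-23) = 317 - 14352 = -14035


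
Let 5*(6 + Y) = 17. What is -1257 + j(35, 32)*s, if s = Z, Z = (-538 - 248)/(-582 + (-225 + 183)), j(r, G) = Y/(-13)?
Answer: -653509/520 ≈ -1256.7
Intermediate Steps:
Y = -13/5 (Y = -6 + (1/5)*17 = -6 + 17/5 = -13/5 ≈ -2.6000)
j(r, G) = 1/5 (j(r, G) = -13/5/(-13) = -13/5*(-1/13) = 1/5)
Z = 131/104 (Z = -786/(-582 - 42) = -786/(-624) = -786*(-1/624) = 131/104 ≈ 1.2596)
s = 131/104 ≈ 1.2596
-1257 + j(35, 32)*s = -1257 + (1/5)*(131/104) = -1257 + 131/520 = -653509/520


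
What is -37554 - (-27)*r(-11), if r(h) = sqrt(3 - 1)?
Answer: -37554 + 27*sqrt(2) ≈ -37516.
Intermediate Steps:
r(h) = sqrt(2)
-37554 - (-27)*r(-11) = -37554 - (-27)*sqrt(2) = -37554 + 27*sqrt(2)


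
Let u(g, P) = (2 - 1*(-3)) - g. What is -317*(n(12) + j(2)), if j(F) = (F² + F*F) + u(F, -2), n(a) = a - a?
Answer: -3487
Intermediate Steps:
u(g, P) = 5 - g (u(g, P) = (2 + 3) - g = 5 - g)
n(a) = 0
j(F) = 5 - F + 2*F² (j(F) = (F² + F*F) + (5 - F) = (F² + F²) + (5 - F) = 2*F² + (5 - F) = 5 - F + 2*F²)
-317*(n(12) + j(2)) = -317*(0 + (5 - 1*2 + 2*2²)) = -317*(0 + (5 - 2 + 2*4)) = -317*(0 + (5 - 2 + 8)) = -317*(0 + 11) = -317*11 = -3487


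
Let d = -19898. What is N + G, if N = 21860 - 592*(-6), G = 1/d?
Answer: 505647975/19898 ≈ 25412.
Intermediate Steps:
G = -1/19898 (G = 1/(-19898) = -1/19898 ≈ -5.0256e-5)
N = 25412 (N = 21860 - 1*(-3552) = 21860 + 3552 = 25412)
N + G = 25412 - 1/19898 = 505647975/19898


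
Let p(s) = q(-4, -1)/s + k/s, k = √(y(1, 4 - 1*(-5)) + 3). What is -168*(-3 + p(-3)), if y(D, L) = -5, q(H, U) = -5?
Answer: 224 + 56*I*√2 ≈ 224.0 + 79.196*I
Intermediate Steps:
k = I*√2 (k = √(-5 + 3) = √(-2) = I*√2 ≈ 1.4142*I)
p(s) = -5/s + I*√2/s (p(s) = -5/s + (I*√2)/s = -5/s + I*√2/s)
-168*(-3 + p(-3)) = -168*(-3 + (-5 + I*√2)/(-3)) = -168*(-3 - (-5 + I*√2)/3) = -168*(-3 + (5/3 - I*√2/3)) = -168*(-4/3 - I*√2/3) = -56*(-4 - I*√2) = 224 + 56*I*√2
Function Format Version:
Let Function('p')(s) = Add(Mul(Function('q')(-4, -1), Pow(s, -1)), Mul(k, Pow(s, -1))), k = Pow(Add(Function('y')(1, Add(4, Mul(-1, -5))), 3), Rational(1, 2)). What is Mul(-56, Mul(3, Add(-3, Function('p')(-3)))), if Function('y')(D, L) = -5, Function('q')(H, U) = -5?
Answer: Add(224, Mul(56, I, Pow(2, Rational(1, 2)))) ≈ Add(224.00, Mul(79.196, I))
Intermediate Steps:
k = Mul(I, Pow(2, Rational(1, 2))) (k = Pow(Add(-5, 3), Rational(1, 2)) = Pow(-2, Rational(1, 2)) = Mul(I, Pow(2, Rational(1, 2))) ≈ Mul(1.4142, I))
Function('p')(s) = Add(Mul(-5, Pow(s, -1)), Mul(I, Pow(2, Rational(1, 2)), Pow(s, -1))) (Function('p')(s) = Add(Mul(-5, Pow(s, -1)), Mul(Mul(I, Pow(2, Rational(1, 2))), Pow(s, -1))) = Add(Mul(-5, Pow(s, -1)), Mul(I, Pow(2, Rational(1, 2)), Pow(s, -1))))
Mul(-56, Mul(3, Add(-3, Function('p')(-3)))) = Mul(-56, Mul(3, Add(-3, Mul(Pow(-3, -1), Add(-5, Mul(I, Pow(2, Rational(1, 2)))))))) = Mul(-56, Mul(3, Add(-3, Mul(Rational(-1, 3), Add(-5, Mul(I, Pow(2, Rational(1, 2)))))))) = Mul(-56, Mul(3, Add(-3, Add(Rational(5, 3), Mul(Rational(-1, 3), I, Pow(2, Rational(1, 2))))))) = Mul(-56, Mul(3, Add(Rational(-4, 3), Mul(Rational(-1, 3), I, Pow(2, Rational(1, 2)))))) = Mul(-56, Add(-4, Mul(-1, I, Pow(2, Rational(1, 2))))) = Add(224, Mul(56, I, Pow(2, Rational(1, 2))))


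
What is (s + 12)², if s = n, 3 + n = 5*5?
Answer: 1156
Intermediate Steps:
n = 22 (n = -3 + 5*5 = -3 + 25 = 22)
s = 22
(s + 12)² = (22 + 12)² = 34² = 1156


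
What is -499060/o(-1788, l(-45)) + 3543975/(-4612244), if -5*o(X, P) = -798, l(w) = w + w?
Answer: -822268610375/262897908 ≈ -3127.7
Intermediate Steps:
l(w) = 2*w
o(X, P) = 798/5 (o(X, P) = -⅕*(-798) = 798/5)
-499060/o(-1788, l(-45)) + 3543975/(-4612244) = -499060/798/5 + 3543975/(-4612244) = -499060*5/798 + 3543975*(-1/4612244) = -1247650/399 - 3543975/4612244 = -822268610375/262897908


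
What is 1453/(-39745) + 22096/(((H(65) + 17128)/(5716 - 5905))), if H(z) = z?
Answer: -55335274903/227778595 ≈ -242.93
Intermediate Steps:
1453/(-39745) + 22096/(((H(65) + 17128)/(5716 - 5905))) = 1453/(-39745) + 22096/(((65 + 17128)/(5716 - 5905))) = 1453*(-1/39745) + 22096/((17193/(-189))) = -1453/39745 + 22096/((17193*(-1/189))) = -1453/39745 + 22096/(-5731/63) = -1453/39745 + 22096*(-63/5731) = -1453/39745 - 1392048/5731 = -55335274903/227778595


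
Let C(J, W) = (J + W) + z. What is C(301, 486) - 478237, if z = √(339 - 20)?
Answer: -477450 + √319 ≈ -4.7743e+5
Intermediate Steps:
z = √319 ≈ 17.861
C(J, W) = J + W + √319 (C(J, W) = (J + W) + √319 = J + W + √319)
C(301, 486) - 478237 = (301 + 486 + √319) - 478237 = (787 + √319) - 478237 = -477450 + √319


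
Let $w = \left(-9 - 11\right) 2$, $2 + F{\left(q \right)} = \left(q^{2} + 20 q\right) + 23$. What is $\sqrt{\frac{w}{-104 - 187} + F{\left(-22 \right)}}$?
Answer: $\frac{\sqrt{5515905}}{291} \approx 8.0708$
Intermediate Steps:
$F{\left(q \right)} = 21 + q^{2} + 20 q$ ($F{\left(q \right)} = -2 + \left(\left(q^{2} + 20 q\right) + 23\right) = -2 + \left(23 + q^{2} + 20 q\right) = 21 + q^{2} + 20 q$)
$w = -40$ ($w = \left(-20\right) 2 = -40$)
$\sqrt{\frac{w}{-104 - 187} + F{\left(-22 \right)}} = \sqrt{- \frac{40}{-104 - 187} + \left(21 + \left(-22\right)^{2} + 20 \left(-22\right)\right)} = \sqrt{- \frac{40}{-291} + \left(21 + 484 - 440\right)} = \sqrt{\left(-40\right) \left(- \frac{1}{291}\right) + 65} = \sqrt{\frac{40}{291} + 65} = \sqrt{\frac{18955}{291}} = \frac{\sqrt{5515905}}{291}$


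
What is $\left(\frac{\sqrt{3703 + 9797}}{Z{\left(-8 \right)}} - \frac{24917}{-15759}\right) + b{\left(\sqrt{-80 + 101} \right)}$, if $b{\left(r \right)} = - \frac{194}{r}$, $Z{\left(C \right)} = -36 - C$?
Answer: $\frac{24917}{15759} - \frac{194 \sqrt{21}}{21} - \frac{15 \sqrt{15}}{14} \approx -44.903$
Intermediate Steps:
$\left(\frac{\sqrt{3703 + 9797}}{Z{\left(-8 \right)}} - \frac{24917}{-15759}\right) + b{\left(\sqrt{-80 + 101} \right)} = \left(\frac{\sqrt{3703 + 9797}}{-36 - -8} - \frac{24917}{-15759}\right) - \frac{194}{\sqrt{-80 + 101}} = \left(\frac{\sqrt{13500}}{-36 + 8} - - \frac{24917}{15759}\right) - \frac{194}{\sqrt{21}} = \left(\frac{30 \sqrt{15}}{-28} + \frac{24917}{15759}\right) - 194 \frac{\sqrt{21}}{21} = \left(30 \sqrt{15} \left(- \frac{1}{28}\right) + \frac{24917}{15759}\right) - \frac{194 \sqrt{21}}{21} = \left(- \frac{15 \sqrt{15}}{14} + \frac{24917}{15759}\right) - \frac{194 \sqrt{21}}{21} = \left(\frac{24917}{15759} - \frac{15 \sqrt{15}}{14}\right) - \frac{194 \sqrt{21}}{21} = \frac{24917}{15759} - \frac{194 \sqrt{21}}{21} - \frac{15 \sqrt{15}}{14}$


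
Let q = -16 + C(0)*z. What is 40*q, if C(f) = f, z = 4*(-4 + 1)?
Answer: -640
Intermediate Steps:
z = -12 (z = 4*(-3) = -12)
q = -16 (q = -16 + 0*(-12) = -16 + 0 = -16)
40*q = 40*(-16) = -640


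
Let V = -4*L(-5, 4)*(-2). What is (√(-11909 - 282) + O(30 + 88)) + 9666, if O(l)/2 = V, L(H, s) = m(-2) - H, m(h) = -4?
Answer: 9682 + I*√12191 ≈ 9682.0 + 110.41*I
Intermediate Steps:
L(H, s) = -4 - H
V = 8 (V = -4*(-4 - 1*(-5))*(-2) = -4*(-4 + 5)*(-2) = -4*1*(-2) = -4*(-2) = 8)
O(l) = 16 (O(l) = 2*8 = 16)
(√(-11909 - 282) + O(30 + 88)) + 9666 = (√(-11909 - 282) + 16) + 9666 = (√(-12191) + 16) + 9666 = (I*√12191 + 16) + 9666 = (16 + I*√12191) + 9666 = 9682 + I*√12191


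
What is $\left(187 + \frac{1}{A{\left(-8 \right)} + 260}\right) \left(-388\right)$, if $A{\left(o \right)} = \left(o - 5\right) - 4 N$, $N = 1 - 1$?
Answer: $- \frac{17921720}{247} \approx -72558.0$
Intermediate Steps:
$N = 0$
$A{\left(o \right)} = -5 + o$ ($A{\left(o \right)} = \left(o - 5\right) - 0 = \left(o - 5\right) + 0 = \left(-5 + o\right) + 0 = -5 + o$)
$\left(187 + \frac{1}{A{\left(-8 \right)} + 260}\right) \left(-388\right) = \left(187 + \frac{1}{\left(-5 - 8\right) + 260}\right) \left(-388\right) = \left(187 + \frac{1}{-13 + 260}\right) \left(-388\right) = \left(187 + \frac{1}{247}\right) \left(-388\right) = \frac{46190}{247} \left(-388\right) = - \frac{17921720}{247}$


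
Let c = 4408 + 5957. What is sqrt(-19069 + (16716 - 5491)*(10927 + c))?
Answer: sqrt(238983631) ≈ 15459.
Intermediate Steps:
c = 10365
sqrt(-19069 + (16716 - 5491)*(10927 + c)) = sqrt(-19069 + (16716 - 5491)*(10927 + 10365)) = sqrt(-19069 + 11225*21292) = sqrt(-19069 + 239002700) = sqrt(238983631)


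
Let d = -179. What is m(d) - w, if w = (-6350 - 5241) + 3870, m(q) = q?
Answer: 7542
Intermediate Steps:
w = -7721 (w = -11591 + 3870 = -7721)
m(d) - w = -179 - 1*(-7721) = -179 + 7721 = 7542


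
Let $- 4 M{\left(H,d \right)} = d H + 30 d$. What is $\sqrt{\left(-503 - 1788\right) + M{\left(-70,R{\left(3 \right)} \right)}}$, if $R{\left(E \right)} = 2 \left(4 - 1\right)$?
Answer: $i \sqrt{2231} \approx 47.233 i$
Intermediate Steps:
$R{\left(E \right)} = 6$ ($R{\left(E \right)} = 2 \cdot 3 = 6$)
$M{\left(H,d \right)} = - \frac{15 d}{2} - \frac{H d}{4}$ ($M{\left(H,d \right)} = - \frac{d H + 30 d}{4} = - \frac{H d + 30 d}{4} = - \frac{30 d + H d}{4} = - \frac{15 d}{2} - \frac{H d}{4}$)
$\sqrt{\left(-503 - 1788\right) + M{\left(-70,R{\left(3 \right)} \right)}} = \sqrt{\left(-503 - 1788\right) - \frac{3 \left(30 - 70\right)}{2}} = \sqrt{-2291 - \frac{3}{2} \left(-40\right)} = \sqrt{-2291 + 60} = \sqrt{-2231} = i \sqrt{2231}$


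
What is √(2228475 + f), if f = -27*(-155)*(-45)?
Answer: 5*√81606 ≈ 1428.3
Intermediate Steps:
f = -188325 (f = 4185*(-45) = -188325)
√(2228475 + f) = √(2228475 - 188325) = √2040150 = 5*√81606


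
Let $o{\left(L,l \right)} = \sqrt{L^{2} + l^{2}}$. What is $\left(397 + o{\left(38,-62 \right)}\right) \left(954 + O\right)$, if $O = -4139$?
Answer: $-1264445 - 6370 \sqrt{1322} \approx -1.4961 \cdot 10^{6}$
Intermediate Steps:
$\left(397 + o{\left(38,-62 \right)}\right) \left(954 + O\right) = \left(397 + \sqrt{38^{2} + \left(-62\right)^{2}}\right) \left(954 - 4139\right) = \left(397 + \sqrt{1444 + 3844}\right) \left(-3185\right) = \left(397 + \sqrt{5288}\right) \left(-3185\right) = \left(397 + 2 \sqrt{1322}\right) \left(-3185\right) = -1264445 - 6370 \sqrt{1322}$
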